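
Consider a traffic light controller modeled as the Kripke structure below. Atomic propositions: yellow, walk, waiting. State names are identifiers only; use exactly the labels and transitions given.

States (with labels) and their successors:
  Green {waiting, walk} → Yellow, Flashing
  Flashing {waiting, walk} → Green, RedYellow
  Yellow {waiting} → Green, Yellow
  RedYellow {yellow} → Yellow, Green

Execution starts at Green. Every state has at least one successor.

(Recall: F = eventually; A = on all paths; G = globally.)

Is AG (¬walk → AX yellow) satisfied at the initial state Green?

Violated

States satisfying ¬walk → AX yellow: {Green, Flashing}.
States satisfying AG (¬walk → AX yellow): ∅.
RedYellow is reachable from Green and violates ¬walk → AX yellow, so AG fails at Green.
Green ∉ Sat(AG (¬walk → AX yellow)).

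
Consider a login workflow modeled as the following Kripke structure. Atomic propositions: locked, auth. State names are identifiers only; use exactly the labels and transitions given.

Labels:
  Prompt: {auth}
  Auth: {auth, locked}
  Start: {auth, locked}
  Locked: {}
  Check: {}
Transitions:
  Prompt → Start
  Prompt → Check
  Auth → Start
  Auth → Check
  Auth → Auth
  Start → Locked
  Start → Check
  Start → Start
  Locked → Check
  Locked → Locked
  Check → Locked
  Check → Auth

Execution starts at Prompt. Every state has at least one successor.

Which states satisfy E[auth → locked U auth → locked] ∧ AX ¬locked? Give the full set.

States satisfying auth → locked: {Auth, Start, Locked, Check}.
States satisfying E[auth → locked U auth → locked]: {Auth, Start, Locked, Check}.
States satisfying ¬locked: {Prompt, Locked, Check}.
States satisfying AX ¬locked: {Locked}.
States satisfying E[auth → locked U auth → locked] ∧ AX ¬locked: {Locked}.

{Locked}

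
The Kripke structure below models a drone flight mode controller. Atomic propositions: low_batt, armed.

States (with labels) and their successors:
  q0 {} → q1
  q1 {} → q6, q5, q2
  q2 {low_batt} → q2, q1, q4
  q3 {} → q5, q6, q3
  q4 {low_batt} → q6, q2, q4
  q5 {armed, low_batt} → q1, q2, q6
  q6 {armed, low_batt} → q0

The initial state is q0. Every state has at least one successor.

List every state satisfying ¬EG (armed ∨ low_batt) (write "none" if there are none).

{q0, q1, q3, q6}

States satisfying armed ∨ low_batt: {q2, q4, q5, q6}.
States satisfying EG (armed ∨ low_batt): {q2, q4, q5}.
States satisfying ¬EG (armed ∨ low_batt): {q0, q1, q3, q6}.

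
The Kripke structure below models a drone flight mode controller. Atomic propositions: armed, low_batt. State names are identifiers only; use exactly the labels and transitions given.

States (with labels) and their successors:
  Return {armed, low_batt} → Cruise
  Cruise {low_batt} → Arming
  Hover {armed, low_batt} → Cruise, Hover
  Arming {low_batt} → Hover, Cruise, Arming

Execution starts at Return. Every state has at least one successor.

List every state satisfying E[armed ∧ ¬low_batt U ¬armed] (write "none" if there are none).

{Cruise, Arming}

States satisfying armed ∧ ¬low_batt: ∅.
States satisfying ¬armed: {Cruise, Arming}.
States satisfying E[armed ∧ ¬low_batt U ¬armed]: {Cruise, Arming}.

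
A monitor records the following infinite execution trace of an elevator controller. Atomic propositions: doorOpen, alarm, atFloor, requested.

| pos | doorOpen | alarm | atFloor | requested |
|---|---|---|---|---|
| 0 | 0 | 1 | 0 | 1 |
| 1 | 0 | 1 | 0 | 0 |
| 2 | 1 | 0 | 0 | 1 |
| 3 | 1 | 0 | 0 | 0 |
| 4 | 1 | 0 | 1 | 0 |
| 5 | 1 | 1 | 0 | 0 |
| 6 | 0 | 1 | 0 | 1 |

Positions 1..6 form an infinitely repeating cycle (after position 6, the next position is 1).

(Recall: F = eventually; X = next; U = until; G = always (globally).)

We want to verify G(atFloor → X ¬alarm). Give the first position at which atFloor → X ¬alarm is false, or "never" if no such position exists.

4

Check atFloor → X ¬alarm at each position in order: 0 ✓, 1 ✓, 2 ✓, 3 ✓.
At position 4 the labels are {atFloor, doorOpen} and the next position 5 has {alarm, doorOpen}, so atFloor → X ¬alarm is false there. This is the first violation.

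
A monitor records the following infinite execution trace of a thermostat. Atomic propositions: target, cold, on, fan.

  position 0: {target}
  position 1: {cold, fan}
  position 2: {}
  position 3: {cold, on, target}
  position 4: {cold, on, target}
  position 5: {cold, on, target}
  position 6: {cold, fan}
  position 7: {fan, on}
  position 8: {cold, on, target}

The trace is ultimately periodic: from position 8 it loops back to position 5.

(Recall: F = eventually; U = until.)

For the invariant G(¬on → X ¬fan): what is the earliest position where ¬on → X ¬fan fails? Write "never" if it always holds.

At position 0 the labels are {target} and the next position 1 has {cold, fan}, so ¬on → X ¬fan is false there. This is the first violation.

0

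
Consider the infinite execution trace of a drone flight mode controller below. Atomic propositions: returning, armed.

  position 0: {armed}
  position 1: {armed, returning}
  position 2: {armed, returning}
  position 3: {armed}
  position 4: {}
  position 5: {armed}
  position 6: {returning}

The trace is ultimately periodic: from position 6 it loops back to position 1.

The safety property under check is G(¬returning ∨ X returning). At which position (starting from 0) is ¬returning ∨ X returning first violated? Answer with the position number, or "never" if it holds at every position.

2

Check ¬returning ∨ X returning at each position in order: 0 ✓, 1 ✓.
At position 2 the labels are {armed, returning} and the next position 3 has {armed}, so ¬returning ∨ X returning is false there. This is the first violation.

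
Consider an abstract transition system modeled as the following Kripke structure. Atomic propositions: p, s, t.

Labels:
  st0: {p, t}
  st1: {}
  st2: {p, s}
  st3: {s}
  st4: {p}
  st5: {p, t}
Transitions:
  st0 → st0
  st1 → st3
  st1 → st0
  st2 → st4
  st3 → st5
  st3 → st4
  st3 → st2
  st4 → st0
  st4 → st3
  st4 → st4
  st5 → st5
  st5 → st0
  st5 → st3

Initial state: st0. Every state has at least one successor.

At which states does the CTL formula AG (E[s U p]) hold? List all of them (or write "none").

{st0, st2, st3, st4, st5}

States satisfying E[s U p]: {st0, st2, st3, st4, st5}.
States satisfying AG (E[s U p]): {st0, st2, st3, st4, st5}.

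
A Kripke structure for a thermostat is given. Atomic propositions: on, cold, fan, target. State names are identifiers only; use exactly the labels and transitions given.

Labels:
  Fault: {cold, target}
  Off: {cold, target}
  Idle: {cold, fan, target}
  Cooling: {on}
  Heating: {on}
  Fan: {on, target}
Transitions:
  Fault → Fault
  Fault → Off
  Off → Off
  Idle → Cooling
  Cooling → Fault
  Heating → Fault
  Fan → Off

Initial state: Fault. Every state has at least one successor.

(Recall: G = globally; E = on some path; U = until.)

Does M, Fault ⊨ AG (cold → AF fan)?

Violated

States satisfying cold → AF fan: {Idle, Cooling, Heating, Fan}.
States satisfying AG (cold → AF fan): ∅.
Fault is reachable from Fault and violates cold → AF fan, so AG fails at Fault.
Fault ∉ Sat(AG (cold → AF fan)).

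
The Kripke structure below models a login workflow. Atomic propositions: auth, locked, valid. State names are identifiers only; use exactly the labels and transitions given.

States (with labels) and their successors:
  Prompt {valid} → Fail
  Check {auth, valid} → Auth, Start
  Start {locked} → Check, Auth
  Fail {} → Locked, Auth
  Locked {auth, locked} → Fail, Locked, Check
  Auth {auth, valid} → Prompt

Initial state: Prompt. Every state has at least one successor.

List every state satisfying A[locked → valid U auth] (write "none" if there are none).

{Prompt, Check, Fail, Locked, Auth}

States satisfying locked → valid: {Prompt, Check, Fail, Auth}.
States satisfying auth: {Check, Locked, Auth}.
States satisfying A[locked → valid U auth]: {Prompt, Check, Fail, Locked, Auth}.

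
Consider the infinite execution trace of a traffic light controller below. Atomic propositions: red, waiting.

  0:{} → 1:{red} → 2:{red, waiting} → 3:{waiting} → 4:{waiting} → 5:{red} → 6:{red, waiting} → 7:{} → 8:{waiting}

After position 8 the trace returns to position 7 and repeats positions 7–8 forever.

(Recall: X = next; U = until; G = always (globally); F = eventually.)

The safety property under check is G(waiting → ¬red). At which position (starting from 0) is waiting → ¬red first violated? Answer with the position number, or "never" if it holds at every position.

Check waiting → ¬red at each position in order: 0 ✓, 1 ✓.
At position 2 the labels are {red, waiting}, so waiting → ¬red is false there. This is the first violation.

2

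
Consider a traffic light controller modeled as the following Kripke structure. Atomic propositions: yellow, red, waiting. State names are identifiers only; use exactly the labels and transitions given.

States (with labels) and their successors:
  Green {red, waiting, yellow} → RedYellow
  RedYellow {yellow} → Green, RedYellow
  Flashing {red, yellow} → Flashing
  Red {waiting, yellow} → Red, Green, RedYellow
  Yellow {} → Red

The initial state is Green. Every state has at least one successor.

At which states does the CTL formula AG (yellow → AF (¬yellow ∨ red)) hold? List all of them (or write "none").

States satisfying yellow → AF (¬yellow ∨ red): {Green, Flashing, Yellow}.
States satisfying AG (yellow → AF (¬yellow ∨ red)): {Flashing}.

{Flashing}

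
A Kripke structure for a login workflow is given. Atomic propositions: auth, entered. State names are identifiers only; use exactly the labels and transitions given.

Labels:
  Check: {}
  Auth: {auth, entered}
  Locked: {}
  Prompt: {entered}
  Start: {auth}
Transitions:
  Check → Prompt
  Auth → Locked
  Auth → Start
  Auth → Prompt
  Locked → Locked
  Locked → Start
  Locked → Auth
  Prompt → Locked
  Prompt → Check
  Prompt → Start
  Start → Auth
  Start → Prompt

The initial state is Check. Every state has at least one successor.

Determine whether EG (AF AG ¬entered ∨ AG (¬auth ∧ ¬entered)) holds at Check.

Does not hold

States satisfying AF AG ¬entered ∨ AG (¬auth ∧ ¬entered): ∅.
States satisfying EG (AF AG ¬entered ∨ AG (¬auth ∧ ¬entered)): ∅.
No suitable path/successor from Check witnesses the formula.
Check ∉ Sat(EG (AF AG ¬entered ∨ AG (¬auth ∧ ¬entered))).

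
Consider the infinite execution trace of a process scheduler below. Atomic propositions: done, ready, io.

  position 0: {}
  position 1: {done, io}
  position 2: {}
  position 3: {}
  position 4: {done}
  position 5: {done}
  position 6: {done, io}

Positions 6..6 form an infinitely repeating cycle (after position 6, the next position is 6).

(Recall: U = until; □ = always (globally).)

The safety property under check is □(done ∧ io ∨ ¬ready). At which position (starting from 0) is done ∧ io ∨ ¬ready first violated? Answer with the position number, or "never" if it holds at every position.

never

done ∧ io ∨ ¬ready holds at every position 0..6, and those are all the positions the trace ever visits, so the invariant □(done ∧ io ∨ ¬ready) is never violated.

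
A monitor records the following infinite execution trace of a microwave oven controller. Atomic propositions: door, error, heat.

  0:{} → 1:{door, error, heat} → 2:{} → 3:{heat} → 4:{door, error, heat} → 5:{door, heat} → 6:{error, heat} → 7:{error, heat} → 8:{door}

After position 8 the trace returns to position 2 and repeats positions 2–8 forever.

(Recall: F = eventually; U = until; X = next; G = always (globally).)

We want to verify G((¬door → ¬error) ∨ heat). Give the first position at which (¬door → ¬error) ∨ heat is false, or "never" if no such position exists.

(¬door → ¬error) ∨ heat holds at every position 0..8, and those are all the positions the trace ever visits, so the invariant G((¬door → ¬error) ∨ heat) is never violated.

never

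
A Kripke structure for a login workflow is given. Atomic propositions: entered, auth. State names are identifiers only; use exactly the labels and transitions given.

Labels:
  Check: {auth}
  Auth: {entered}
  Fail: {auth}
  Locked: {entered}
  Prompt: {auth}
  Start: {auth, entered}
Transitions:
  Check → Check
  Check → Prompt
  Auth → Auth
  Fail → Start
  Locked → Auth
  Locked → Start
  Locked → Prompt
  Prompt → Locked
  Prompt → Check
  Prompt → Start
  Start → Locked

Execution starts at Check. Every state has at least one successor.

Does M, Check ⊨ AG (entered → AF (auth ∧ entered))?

States satisfying entered → AF (auth ∧ entered): {Check, Fail, Prompt, Start}.
States satisfying AG (entered → AF (auth ∧ entered)): ∅.
Auth is reachable from Check and violates entered → AF (auth ∧ entered), so AG fails at Check.
Check ∉ Sat(AG (entered → AF (auth ∧ entered))).

Violated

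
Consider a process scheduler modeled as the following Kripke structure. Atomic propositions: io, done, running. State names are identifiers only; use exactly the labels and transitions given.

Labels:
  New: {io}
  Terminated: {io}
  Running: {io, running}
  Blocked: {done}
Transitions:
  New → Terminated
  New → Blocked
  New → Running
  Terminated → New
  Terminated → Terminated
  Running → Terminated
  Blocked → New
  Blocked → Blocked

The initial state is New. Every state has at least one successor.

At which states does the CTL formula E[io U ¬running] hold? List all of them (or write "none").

{New, Terminated, Running, Blocked}

States satisfying io: {New, Terminated, Running}.
States satisfying ¬running: {New, Terminated, Blocked}.
States satisfying E[io U ¬running]: {New, Terminated, Running, Blocked}.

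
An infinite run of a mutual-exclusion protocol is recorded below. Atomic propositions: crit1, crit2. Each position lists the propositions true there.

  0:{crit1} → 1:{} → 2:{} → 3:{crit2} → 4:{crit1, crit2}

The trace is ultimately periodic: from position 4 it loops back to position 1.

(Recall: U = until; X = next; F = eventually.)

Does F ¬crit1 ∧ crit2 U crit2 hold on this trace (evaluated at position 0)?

¬crit1 holds at position 1, which is reachable from 0, so F ¬crit1 holds.
Walking from position 0: at position 0, crit2 has not yet held and crit2 fails, so crit2 U crit2 is false.
At position 0: F ¬crit1 is true; crit2 U crit2 is false; so F ¬crit1 ∧ crit2 U crit2 is false.

Does not hold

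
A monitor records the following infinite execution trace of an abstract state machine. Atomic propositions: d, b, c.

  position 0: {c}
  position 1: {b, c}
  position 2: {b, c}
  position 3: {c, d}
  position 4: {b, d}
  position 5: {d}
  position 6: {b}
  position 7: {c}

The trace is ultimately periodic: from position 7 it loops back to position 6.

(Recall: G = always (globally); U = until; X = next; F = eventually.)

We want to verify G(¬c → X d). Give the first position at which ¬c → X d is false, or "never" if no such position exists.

Check ¬c → X d at each position in order: 0 ✓, 1 ✓, 2 ✓, 3 ✓, 4 ✓.
At position 5 the labels are {d} and the next position 6 has {b}, so ¬c → X d is false there. This is the first violation.

5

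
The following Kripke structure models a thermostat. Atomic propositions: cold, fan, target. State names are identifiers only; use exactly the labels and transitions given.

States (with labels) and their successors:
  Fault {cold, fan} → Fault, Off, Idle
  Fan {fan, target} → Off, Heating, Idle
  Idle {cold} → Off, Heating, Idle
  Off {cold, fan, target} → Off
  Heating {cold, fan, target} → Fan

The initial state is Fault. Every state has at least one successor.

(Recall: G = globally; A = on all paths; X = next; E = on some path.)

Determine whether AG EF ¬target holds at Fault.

Violated

States satisfying EF ¬target: {Fault, Fan, Idle, Heating}.
States satisfying AG EF ¬target: ∅.
Off is reachable from Fault and violates EF ¬target, so AG fails at Fault.
Fault ∉ Sat(AG EF ¬target).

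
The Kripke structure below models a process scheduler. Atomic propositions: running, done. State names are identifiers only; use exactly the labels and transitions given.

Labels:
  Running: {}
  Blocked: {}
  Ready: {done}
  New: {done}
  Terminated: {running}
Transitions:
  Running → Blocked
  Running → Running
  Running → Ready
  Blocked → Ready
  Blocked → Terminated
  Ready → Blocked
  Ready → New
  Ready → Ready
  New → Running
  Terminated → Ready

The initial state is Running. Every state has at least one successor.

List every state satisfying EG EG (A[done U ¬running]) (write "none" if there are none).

{Running, Blocked, Ready, New}

States satisfying EG (A[done U ¬running]): {Running, Blocked, Ready, New}.
States satisfying EG EG (A[done U ¬running]): {Running, Blocked, Ready, New}.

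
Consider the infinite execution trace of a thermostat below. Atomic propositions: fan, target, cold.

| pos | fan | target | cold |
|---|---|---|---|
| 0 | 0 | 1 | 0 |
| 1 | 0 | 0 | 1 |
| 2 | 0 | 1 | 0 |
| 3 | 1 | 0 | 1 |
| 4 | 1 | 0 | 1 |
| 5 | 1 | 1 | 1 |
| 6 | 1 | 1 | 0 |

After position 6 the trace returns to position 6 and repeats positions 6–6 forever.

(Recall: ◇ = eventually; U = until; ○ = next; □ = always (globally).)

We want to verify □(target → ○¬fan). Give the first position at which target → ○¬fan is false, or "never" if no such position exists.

Check target → ○¬fan at each position in order: 0 ✓, 1 ✓.
At position 2 the labels are {target} and the next position 3 has {cold, fan}, so target → ○¬fan is false there. This is the first violation.

2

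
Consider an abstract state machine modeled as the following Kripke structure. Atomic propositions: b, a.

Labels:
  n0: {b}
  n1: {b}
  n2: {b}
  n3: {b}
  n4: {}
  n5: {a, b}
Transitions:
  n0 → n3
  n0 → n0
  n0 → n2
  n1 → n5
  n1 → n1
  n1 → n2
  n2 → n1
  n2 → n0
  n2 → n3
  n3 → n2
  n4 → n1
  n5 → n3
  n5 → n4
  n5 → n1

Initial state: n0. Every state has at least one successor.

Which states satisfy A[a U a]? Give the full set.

States satisfying a: {n5}.
States satisfying A[a U a]: {n5}.

{n5}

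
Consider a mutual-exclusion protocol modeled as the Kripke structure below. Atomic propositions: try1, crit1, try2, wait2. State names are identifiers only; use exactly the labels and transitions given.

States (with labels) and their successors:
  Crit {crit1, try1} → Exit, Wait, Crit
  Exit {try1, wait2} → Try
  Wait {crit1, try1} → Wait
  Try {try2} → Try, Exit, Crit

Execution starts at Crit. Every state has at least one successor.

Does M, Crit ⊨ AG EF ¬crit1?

States satisfying EF ¬crit1: {Crit, Exit, Try}.
States satisfying AG EF ¬crit1: ∅.
Wait is reachable from Crit and violates EF ¬crit1, so AG fails at Crit.
Crit ∉ Sat(AG EF ¬crit1).

Violated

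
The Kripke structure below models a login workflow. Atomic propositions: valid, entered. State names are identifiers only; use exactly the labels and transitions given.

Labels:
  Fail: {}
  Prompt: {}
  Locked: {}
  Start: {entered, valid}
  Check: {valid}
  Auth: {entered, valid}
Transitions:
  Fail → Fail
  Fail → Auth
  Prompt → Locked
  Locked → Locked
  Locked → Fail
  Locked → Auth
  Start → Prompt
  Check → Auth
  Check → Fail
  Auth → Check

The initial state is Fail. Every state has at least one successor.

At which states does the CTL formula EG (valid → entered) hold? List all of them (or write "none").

States satisfying valid → entered: {Fail, Prompt, Locked, Start, Auth}.
States satisfying EG (valid → entered): {Fail, Prompt, Locked, Start}.

{Fail, Prompt, Locked, Start}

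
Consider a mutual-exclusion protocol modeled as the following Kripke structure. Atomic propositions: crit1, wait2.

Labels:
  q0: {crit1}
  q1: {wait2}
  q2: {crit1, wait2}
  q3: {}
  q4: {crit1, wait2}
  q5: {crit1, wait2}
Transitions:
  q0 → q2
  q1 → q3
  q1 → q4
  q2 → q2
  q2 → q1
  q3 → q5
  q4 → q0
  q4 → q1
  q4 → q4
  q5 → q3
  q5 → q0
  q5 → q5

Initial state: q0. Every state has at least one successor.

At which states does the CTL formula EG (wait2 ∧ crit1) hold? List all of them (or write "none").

{q2, q4, q5}

States satisfying wait2 ∧ crit1: {q2, q4, q5}.
States satisfying EG (wait2 ∧ crit1): {q2, q4, q5}.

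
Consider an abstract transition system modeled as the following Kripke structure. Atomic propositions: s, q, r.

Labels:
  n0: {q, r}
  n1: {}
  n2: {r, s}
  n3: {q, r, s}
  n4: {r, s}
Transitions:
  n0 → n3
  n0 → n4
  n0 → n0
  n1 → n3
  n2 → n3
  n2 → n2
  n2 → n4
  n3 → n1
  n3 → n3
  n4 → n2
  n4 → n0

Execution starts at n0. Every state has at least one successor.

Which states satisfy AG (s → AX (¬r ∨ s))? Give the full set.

States satisfying s → AX (¬r ∨ s): {n0, n1, n2, n3}.
States satisfying AG (s → AX (¬r ∨ s)): {n1, n3}.

{n1, n3}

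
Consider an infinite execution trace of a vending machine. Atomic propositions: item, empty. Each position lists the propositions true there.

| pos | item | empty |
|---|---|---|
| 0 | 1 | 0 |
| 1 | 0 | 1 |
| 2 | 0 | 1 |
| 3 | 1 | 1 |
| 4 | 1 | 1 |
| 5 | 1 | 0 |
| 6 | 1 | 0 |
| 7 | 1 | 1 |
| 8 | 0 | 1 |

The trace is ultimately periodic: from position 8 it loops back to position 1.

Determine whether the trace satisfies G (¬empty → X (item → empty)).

¬empty → X (item → empty) must hold at every position from 0 onward. It fails at position 5, so G (¬empty → X (item → empty)) is false.
Positions where ¬empty holds: 0, 5, 6.
Check X (item → empty) at each: 0→ok, 5→fails, 6→ok.

No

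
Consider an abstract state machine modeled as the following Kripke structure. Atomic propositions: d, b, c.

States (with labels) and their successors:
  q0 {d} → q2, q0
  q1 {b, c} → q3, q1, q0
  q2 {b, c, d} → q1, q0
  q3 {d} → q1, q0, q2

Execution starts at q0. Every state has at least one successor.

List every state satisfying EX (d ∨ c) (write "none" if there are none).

{q0, q1, q2, q3}

States satisfying d ∨ c: {q0, q1, q2, q3}.
States satisfying EX (d ∨ c): {q0, q1, q2, q3}.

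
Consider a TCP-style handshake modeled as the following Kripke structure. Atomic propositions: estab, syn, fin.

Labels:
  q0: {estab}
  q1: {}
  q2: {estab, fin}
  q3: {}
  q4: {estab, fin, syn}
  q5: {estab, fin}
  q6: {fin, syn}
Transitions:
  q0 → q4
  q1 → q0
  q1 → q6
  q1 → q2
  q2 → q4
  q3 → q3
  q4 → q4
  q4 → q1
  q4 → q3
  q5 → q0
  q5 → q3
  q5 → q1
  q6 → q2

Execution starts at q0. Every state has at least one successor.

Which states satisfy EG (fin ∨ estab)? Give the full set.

States satisfying fin ∨ estab: {q0, q2, q4, q5, q6}.
States satisfying EG (fin ∨ estab): {q0, q2, q4, q5, q6}.

{q0, q2, q4, q5, q6}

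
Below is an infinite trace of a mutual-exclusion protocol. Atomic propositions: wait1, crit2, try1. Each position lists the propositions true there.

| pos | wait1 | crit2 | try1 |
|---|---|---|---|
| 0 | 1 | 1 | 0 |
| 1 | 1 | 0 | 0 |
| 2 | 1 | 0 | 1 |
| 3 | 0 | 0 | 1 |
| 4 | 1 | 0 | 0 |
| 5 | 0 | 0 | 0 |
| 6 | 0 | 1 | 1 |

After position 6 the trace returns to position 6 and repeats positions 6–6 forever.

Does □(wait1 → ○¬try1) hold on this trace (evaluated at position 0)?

Violated

wait1 → ○¬try1 must hold at every position from 0 onward. It fails at position 1, so □(wait1 → ○¬try1) is false.
Positions where wait1 holds: 0, 1, 2, 4.
Check ○¬try1 at each: 0→ok, 1→fails, 2→fails, 4→ok.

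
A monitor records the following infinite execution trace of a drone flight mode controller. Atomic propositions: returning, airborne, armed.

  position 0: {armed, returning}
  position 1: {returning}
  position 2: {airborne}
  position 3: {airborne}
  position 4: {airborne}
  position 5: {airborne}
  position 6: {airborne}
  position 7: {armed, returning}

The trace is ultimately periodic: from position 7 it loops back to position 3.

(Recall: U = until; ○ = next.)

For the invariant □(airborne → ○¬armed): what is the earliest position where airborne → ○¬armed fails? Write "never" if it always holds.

Check airborne → ○¬armed at each position in order: 0 ✓, 1 ✓, 2 ✓, 3 ✓, 4 ✓, 5 ✓.
At position 6 the labels are {airborne} and the next position 7 has {armed, returning}, so airborne → ○¬armed is false there. This is the first violation.

6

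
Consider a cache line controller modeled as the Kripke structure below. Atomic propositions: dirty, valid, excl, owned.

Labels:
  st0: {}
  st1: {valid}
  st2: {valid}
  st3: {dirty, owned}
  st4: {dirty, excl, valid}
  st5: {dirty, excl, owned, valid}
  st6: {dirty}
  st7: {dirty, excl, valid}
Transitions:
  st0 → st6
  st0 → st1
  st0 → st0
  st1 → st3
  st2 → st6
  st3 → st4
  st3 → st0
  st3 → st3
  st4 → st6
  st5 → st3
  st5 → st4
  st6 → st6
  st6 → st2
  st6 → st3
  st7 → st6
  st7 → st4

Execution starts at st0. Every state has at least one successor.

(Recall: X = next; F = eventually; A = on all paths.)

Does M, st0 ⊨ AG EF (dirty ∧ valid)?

States satisfying EF (dirty ∧ valid): {st0, st1, st2, st3, st4, st5, st6, st7}.
States satisfying AG EF (dirty ∧ valid): {st0, st1, st2, st3, st4, st5, st6, st7}.
Every state reachable from st0 satisfies EF (dirty ∧ valid).
st0 ∈ Sat(AG EF (dirty ∧ valid)).

Holds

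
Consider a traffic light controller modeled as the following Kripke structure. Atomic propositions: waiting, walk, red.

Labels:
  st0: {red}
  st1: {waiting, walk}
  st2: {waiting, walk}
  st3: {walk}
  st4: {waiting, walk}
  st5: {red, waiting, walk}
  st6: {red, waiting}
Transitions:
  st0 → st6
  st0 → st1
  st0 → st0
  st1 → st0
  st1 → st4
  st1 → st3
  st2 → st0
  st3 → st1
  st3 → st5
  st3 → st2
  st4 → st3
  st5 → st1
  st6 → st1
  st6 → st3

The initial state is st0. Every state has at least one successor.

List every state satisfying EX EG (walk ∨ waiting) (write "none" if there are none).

{st0, st1, st3, st4, st5, st6}

States satisfying EG (walk ∨ waiting): {st1, st3, st4, st5, st6}.
States satisfying EX EG (walk ∨ waiting): {st0, st1, st3, st4, st5, st6}.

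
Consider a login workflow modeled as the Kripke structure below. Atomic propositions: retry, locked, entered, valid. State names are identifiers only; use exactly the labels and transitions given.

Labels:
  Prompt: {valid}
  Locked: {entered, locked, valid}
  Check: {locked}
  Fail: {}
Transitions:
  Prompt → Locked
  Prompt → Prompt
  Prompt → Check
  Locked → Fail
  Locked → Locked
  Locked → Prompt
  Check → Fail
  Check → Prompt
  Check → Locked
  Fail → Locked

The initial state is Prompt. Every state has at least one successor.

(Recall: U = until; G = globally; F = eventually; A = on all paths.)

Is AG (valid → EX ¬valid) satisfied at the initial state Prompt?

Yes

States satisfying valid → EX ¬valid: {Prompt, Locked, Check, Fail}.
States satisfying AG (valid → EX ¬valid): {Prompt, Locked, Check, Fail}.
Every state reachable from Prompt satisfies valid → EX ¬valid.
Prompt ∈ Sat(AG (valid → EX ¬valid)).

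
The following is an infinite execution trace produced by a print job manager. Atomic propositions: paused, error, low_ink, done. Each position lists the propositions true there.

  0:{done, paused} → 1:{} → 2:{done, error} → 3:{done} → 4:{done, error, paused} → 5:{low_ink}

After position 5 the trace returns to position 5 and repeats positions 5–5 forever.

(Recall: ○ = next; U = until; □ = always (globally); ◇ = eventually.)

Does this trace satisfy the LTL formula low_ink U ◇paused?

Yes

Walking from position 0: ◇paused first holds at position 0, and low_ink holds at every earlier position along the way, so low_ink U ◇paused holds.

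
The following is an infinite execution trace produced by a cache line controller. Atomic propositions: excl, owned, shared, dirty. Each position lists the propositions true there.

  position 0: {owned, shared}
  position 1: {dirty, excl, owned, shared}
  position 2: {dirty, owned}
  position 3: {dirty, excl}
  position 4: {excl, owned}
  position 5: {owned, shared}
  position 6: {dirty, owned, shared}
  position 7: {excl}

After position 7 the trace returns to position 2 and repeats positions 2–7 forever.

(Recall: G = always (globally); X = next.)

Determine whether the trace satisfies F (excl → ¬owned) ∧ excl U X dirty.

excl → ¬owned holds at position 0, which is reachable from 0, so F (excl → ¬owned) holds.
Walking from position 0: X dirty first holds at position 0, and excl holds at every earlier position along the way, so excl U X dirty holds.
At position 0: F (excl → ¬owned) is true; excl U X dirty is true; so F (excl → ¬owned) ∧ excl U X dirty is true.

Holds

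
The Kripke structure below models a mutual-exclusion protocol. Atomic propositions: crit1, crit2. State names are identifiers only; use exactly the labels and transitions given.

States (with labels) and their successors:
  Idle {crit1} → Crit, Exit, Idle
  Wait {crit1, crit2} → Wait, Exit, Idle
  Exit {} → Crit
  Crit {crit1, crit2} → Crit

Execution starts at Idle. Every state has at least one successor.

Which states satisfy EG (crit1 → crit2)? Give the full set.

States satisfying crit1 → crit2: {Wait, Exit, Crit}.
States satisfying EG (crit1 → crit2): {Wait, Exit, Crit}.

{Wait, Exit, Crit}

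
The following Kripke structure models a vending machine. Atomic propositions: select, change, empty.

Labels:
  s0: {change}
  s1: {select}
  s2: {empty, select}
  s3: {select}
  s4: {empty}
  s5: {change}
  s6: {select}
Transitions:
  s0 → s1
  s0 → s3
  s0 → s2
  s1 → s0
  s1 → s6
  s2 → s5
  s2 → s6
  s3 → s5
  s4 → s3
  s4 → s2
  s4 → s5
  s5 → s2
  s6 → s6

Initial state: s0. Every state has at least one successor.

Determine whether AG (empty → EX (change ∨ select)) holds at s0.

Yes

States satisfying empty → EX (change ∨ select): {s0, s1, s2, s3, s4, s5, s6}.
States satisfying AG (empty → EX (change ∨ select)): {s0, s1, s2, s3, s4, s5, s6}.
Every state reachable from s0 satisfies empty → EX (change ∨ select).
s0 ∈ Sat(AG (empty → EX (change ∨ select))).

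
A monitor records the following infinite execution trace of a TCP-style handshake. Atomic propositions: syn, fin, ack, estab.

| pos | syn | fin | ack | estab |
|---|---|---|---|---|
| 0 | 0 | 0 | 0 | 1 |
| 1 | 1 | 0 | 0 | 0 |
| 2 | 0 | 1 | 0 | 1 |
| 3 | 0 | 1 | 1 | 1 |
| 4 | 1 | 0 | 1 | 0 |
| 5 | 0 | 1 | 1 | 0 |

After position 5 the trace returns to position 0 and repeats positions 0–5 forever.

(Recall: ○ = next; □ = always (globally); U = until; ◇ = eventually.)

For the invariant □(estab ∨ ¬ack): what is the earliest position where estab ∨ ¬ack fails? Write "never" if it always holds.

Check estab ∨ ¬ack at each position in order: 0 ✓, 1 ✓, 2 ✓, 3 ✓.
At position 4 the labels are {ack, syn}, so estab ∨ ¬ack is false there. This is the first violation.

4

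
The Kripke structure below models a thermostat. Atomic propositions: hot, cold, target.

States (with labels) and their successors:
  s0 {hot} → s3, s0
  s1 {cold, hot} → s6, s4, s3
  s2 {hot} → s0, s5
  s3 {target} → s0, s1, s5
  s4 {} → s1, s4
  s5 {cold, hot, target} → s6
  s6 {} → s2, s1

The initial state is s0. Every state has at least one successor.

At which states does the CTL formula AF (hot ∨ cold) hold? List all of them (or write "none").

States satisfying hot ∨ cold: {s0, s1, s2, s5}.
States satisfying AF (hot ∨ cold): {s0, s1, s2, s3, s5, s6}.

{s0, s1, s2, s3, s5, s6}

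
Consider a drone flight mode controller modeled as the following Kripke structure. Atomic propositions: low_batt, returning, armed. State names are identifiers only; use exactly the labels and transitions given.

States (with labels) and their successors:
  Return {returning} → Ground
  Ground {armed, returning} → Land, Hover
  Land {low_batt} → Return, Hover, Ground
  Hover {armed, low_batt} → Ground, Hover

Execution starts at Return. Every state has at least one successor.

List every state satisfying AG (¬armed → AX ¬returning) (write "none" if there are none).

none

States satisfying ¬armed → AX ¬returning: {Ground, Hover}.
States satisfying AG (¬armed → AX ¬returning): ∅.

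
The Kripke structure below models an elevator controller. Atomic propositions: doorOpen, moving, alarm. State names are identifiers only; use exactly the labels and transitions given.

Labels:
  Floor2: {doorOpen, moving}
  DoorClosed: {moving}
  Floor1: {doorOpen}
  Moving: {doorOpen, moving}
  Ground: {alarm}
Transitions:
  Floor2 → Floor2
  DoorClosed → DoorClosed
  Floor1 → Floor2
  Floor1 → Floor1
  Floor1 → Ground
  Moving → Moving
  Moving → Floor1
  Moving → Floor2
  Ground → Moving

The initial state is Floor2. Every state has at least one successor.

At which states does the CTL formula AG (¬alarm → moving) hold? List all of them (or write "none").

States satisfying ¬alarm → moving: {Floor2, DoorClosed, Moving, Ground}.
States satisfying AG (¬alarm → moving): {Floor2, DoorClosed}.

{Floor2, DoorClosed}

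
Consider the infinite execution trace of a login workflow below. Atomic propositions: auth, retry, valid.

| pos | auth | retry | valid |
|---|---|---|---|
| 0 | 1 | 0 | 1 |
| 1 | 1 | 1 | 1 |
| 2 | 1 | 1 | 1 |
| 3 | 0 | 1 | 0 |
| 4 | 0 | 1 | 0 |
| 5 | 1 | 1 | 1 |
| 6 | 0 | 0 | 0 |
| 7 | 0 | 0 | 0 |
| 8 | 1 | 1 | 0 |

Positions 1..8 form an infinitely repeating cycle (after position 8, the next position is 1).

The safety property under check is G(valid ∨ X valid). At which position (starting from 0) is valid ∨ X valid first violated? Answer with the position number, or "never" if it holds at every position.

Check valid ∨ X valid at each position in order: 0 ✓, 1 ✓, 2 ✓.
At position 3 the labels are {retry} and the next position 4 has {retry}, so valid ∨ X valid is false there. This is the first violation.

3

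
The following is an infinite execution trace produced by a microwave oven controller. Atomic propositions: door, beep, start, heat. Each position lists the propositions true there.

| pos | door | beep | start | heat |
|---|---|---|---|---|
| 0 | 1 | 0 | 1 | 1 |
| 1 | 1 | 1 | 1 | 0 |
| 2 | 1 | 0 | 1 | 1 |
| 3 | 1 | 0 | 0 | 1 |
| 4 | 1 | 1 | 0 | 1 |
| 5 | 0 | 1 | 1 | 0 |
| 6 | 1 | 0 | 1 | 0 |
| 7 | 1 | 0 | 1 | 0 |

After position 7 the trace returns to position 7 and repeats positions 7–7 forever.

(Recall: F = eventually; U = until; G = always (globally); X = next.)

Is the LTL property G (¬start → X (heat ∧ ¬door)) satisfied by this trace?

¬start → X (heat ∧ ¬door) must hold at every position from 0 onward. It fails at position 3, so G (¬start → X (heat ∧ ¬door)) is false.
Positions where ¬start holds: 3, 4.
Check X (heat ∧ ¬door) at each: 3→fails, 4→fails.

Violated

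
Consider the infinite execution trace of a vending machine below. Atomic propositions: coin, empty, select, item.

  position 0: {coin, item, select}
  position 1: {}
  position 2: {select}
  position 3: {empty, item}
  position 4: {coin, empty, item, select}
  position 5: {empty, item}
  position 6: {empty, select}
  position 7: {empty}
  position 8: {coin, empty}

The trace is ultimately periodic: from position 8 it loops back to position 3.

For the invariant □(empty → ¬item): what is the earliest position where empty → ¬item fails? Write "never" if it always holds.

Check empty → ¬item at each position in order: 0 ✓, 1 ✓, 2 ✓.
At position 3 the labels are {empty, item}, so empty → ¬item is false there. This is the first violation.

3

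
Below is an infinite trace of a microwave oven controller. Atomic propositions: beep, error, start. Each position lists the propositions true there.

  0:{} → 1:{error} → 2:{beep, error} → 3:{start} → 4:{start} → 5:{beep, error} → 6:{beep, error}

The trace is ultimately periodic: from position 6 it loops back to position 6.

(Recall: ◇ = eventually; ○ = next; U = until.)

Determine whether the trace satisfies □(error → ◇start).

Does not hold

error → ◇start must hold at every position from 0 onward. It fails at position 5, so □(error → ◇start) is false.
Positions where error holds: 1, 2, 5, 6.
Check ◇start at each: 1→ok, 2→ok, 5→fails, 6→fails.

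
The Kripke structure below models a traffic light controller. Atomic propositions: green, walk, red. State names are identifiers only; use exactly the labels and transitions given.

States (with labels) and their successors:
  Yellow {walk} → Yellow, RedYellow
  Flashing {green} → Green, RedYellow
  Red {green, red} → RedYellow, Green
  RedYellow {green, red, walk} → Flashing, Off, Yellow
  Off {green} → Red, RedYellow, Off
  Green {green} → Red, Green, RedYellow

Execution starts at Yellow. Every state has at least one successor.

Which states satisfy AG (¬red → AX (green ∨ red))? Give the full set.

States satisfying ¬red → AX (green ∨ red): {Flashing, Red, RedYellow, Off, Green}.
States satisfying AG (¬red → AX (green ∨ red)): ∅.

none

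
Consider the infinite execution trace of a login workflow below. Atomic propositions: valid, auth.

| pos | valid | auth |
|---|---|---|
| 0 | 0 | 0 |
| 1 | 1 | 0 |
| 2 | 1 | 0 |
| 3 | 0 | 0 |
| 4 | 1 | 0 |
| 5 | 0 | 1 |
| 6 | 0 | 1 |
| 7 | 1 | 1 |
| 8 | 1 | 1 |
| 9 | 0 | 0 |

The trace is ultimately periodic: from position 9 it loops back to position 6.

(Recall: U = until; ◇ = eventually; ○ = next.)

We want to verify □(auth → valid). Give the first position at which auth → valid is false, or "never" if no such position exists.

Check auth → valid at each position in order: 0 ✓, 1 ✓, 2 ✓, 3 ✓, 4 ✓.
At position 5 the labels are {auth}, so auth → valid is false there. This is the first violation.

5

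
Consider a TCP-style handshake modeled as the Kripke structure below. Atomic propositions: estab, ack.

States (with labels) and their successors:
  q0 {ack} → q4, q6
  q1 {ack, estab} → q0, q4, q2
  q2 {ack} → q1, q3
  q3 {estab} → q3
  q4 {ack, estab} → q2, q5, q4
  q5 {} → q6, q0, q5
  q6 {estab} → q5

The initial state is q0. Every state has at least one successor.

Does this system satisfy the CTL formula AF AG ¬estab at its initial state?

States satisfying AG ¬estab: ∅.
States satisfying AF AG ¬estab: ∅.
There is a path from q0 along which AG ¬estab never holds.
q0 ∉ Sat(AF AG ¬estab).

Violated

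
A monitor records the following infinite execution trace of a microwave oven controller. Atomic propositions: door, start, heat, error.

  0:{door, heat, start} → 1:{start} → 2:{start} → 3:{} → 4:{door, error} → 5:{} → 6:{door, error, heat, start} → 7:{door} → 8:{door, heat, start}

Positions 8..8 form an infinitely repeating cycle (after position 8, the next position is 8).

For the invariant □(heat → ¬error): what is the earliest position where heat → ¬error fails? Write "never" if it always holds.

6

Check heat → ¬error at each position in order: 0 ✓, 1 ✓, 2 ✓, 3 ✓, 4 ✓, 5 ✓.
At position 6 the labels are {door, error, heat, start}, so heat → ¬error is false there. This is the first violation.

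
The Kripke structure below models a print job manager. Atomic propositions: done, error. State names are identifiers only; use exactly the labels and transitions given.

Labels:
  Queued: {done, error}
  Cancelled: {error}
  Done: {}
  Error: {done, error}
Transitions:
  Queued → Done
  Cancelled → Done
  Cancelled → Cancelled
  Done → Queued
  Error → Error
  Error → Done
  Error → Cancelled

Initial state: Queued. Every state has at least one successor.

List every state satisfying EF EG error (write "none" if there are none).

States satisfying EG error: {Cancelled, Error}.
States satisfying EF EG error: {Cancelled, Error}.

{Cancelled, Error}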